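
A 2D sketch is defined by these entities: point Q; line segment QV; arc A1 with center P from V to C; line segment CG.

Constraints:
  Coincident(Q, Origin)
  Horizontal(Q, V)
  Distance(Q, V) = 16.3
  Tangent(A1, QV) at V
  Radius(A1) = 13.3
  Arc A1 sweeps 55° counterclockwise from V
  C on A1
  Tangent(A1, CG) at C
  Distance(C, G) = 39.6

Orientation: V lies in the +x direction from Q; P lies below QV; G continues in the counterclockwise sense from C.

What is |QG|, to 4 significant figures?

41.86

Q is at the origin; QV is horizontal with |QV| = 16.3 and V on the +x side, so V = (16.30, 0.000). A1 meets QV tangentially, so PV is at right angles to QV, so P = V + (0, -13.3) = (16.30, -13.30). On A1, V sits at bearing 90° from P; a 55° counterclockwise sweep puts C at bearing 145°, so C = P + 13.3·(cos 145°, sin 145°) = (5.405, -5.671). Since A1 is tangent to CG there, PC ⟂ CG, so CG runs along (−sin 145°, cos 145°); with |CG| = 39.6, G = (-17.31, -38.11). Then |QG| = |G − Q| = 41.86.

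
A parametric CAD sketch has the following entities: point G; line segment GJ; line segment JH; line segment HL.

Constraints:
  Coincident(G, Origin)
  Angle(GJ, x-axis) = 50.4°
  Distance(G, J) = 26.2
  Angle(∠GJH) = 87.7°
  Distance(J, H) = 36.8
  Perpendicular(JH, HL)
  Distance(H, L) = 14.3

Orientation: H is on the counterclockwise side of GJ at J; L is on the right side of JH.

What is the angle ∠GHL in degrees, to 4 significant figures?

126.2°

G is at the origin; GJ runs at 50.4° with length 26.2, so J = 26.2·(cos 50.4°, sin 50.4°) = (16.70, 20.19). ∠GJH = 87.7°, so JH runs at 50.4° + (180° − 87.7°) = 142.7° from the x-axis; with |JH| = 36.8, H = J + 36.8·(cos 142.7°, sin 142.7°) = (-12.57, 42.49). JH is perpendicular to HL; with |HL| = 14.3 on the right of JH, L = H + 14.3·(0.6060, 0.7955) = (-3.907, 53.86). Then cos ∠GHL = HG·HL / (|HG||HL|), giving 126.2°.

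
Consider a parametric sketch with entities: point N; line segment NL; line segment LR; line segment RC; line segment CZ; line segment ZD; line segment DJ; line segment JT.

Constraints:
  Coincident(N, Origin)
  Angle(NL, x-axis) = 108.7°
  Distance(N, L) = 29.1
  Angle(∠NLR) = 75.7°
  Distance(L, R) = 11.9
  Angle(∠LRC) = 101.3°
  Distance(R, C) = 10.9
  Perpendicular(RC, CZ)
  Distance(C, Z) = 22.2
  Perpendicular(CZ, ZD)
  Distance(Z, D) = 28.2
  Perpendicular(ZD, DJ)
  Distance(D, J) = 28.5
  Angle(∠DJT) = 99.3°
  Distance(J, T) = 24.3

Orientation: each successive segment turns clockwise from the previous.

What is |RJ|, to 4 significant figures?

18.41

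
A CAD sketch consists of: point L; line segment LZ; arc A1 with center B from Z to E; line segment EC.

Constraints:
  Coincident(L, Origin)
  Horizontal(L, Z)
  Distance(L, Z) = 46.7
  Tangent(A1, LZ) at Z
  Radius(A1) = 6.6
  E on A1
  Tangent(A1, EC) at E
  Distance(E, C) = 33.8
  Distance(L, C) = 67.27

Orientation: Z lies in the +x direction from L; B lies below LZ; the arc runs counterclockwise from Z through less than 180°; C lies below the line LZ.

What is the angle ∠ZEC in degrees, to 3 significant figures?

123°

L is at the origin; L and Z share the same y with |LZ| = 46.7 and Z on the +x side, so Z = (46.7, 0.00). Tangency of A1 to LZ means the radius BZ is perpendicular to LZ, so B = Z + (0, -6.6) = (46.7, -6.60). Since BE ⟂ EC (tangency), |BC| = √(6.6² + 33.8²) = 34.4 regardless of where E sits on A1. So C lies on both circle(L, 67.27) and circle(B, 34.4); the below-LZ intersection is C = (53.9, -40.3). E is the foot of the tangent from C: E = (40.6, -9.19).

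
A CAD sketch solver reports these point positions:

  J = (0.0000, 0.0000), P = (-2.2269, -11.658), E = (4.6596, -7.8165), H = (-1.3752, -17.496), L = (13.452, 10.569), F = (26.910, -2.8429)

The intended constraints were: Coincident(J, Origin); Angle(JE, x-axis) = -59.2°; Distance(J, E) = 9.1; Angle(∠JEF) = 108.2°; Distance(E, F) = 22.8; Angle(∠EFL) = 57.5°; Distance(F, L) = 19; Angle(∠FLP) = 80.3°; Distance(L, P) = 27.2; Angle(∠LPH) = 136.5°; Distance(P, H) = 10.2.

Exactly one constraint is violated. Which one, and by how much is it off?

Distance(P, H) = 10.2 — off by 4.30.

J = (0.00, 0.00) ✓; JE at -59.20° ✓; |JE| = 9.100 ✓; ∠JEF = 108.2° ✓; |EF| = 22.80 ✓; ∠EFL = 57.50° ✓; |FL| = 19.00 ✓; ∠FLP = 80.30° ✓; |LP| = 27.20 ✓; ∠LPH = 136.5° ✓; |PH| = 5.900 ✗.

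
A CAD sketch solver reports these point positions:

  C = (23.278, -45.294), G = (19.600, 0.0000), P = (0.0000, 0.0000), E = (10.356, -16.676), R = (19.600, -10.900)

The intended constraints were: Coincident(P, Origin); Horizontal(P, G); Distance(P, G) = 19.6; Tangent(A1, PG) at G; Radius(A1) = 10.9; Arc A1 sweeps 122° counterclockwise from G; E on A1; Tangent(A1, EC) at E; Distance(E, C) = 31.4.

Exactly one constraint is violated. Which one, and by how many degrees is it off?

Tangent(A1, EC) at E — off by 7.70°.

P = (0.00, 0.00) ✓; P.y = 0.00, G.y = 0.00 ✓; |PG| = 19.60 ✓; ∠(RG, GP) = 90.00° ✓; |RG| = 10.90 ✓; bearing(R→E) − bearing(R→G) = 122.0° ✓; |RE| = 10.90 ✓; ∠(RE, EC) = 97.70° ✗; |EC| = 31.40 ✓.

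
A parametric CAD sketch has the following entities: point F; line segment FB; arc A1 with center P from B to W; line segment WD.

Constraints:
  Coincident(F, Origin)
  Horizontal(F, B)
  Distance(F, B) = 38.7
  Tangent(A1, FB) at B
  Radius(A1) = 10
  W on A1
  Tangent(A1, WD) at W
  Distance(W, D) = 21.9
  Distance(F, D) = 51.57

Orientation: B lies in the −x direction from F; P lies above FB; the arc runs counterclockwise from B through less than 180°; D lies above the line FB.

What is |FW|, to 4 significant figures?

32.82

F is at the origin; FB is horizontal with |FB| = 38.7 and B on the −x side, so B = (-38.70, 0.000). Tangency of A1 to FB means the radius PB is perpendicular to FB, so P = B + (0, 10) = (-38.70, 10.00). Since PW ⟂ WD (tangency), |PD| = √(10.0² + 21.9²) = 24.08 regardless of where W sits on A1. So D lies on both circle(F, 51.57) and circle(P, 24.08); the above-FB intersection is D = (-38.71, 34.08). W is the foot of the tangent from D: W = (-29.60, 14.16).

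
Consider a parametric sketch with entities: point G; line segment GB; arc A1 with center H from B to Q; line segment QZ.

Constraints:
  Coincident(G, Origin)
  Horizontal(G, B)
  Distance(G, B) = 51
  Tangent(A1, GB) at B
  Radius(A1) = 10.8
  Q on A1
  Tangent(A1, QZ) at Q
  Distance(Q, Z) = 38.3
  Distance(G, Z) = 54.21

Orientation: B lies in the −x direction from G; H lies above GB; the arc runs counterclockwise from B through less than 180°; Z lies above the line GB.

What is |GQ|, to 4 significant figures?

41.36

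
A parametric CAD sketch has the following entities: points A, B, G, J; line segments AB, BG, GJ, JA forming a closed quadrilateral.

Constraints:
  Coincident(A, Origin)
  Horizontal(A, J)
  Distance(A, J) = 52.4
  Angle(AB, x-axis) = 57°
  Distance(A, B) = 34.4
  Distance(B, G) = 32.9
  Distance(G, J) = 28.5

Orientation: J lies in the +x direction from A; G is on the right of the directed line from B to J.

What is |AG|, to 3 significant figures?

24.4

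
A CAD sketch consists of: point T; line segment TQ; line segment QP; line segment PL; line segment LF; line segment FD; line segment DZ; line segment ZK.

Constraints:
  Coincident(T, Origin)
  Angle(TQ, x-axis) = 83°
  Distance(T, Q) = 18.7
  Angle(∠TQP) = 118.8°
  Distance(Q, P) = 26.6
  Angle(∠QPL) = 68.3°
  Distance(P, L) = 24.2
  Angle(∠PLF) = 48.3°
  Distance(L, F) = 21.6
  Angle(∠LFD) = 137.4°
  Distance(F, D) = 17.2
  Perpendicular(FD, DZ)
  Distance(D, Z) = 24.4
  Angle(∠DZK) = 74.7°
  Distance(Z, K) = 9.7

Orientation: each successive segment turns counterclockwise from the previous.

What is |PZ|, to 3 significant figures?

11.7

∠LFD = 137.4° gives FD at 70.2° from the x-axis; with |FD| = 17.2, D = (-0.223, 36.8). The perpendicularity gives DZ at right angles to FD, so DZ runs at 160°; with |DZ| = 24.4, Z = (-23.2, 45.1). Then |PZ| = |Z − P| = 11.7.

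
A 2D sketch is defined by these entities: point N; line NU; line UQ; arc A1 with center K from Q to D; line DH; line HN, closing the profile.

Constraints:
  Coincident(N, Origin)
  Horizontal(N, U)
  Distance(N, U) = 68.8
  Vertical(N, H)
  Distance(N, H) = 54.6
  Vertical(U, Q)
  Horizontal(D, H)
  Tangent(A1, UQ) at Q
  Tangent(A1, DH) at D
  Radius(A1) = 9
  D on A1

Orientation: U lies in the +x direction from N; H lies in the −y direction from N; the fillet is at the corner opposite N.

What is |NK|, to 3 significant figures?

75.2

NH is vertical with |NH| = 54.6 and H on the −y side, so H = (0.00, -54.6). The virtual corner opposite N is at (68.8, -54.6). A1 meets UQ tangentially, so KQ is at right angles to UQ and the tangent condition forces KD to be normal to DH, with radius 9.0, so the center K sits 9.0 in from both sides at K = (59.8, -45.6). Then |NK| = |K − N| = 75.2.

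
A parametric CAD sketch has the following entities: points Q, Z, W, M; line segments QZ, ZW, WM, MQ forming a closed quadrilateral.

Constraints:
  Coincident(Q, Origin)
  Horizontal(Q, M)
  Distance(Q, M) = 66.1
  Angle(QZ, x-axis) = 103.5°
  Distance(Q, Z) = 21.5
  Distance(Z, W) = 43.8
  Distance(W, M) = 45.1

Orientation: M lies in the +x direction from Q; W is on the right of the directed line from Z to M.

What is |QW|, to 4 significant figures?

26.24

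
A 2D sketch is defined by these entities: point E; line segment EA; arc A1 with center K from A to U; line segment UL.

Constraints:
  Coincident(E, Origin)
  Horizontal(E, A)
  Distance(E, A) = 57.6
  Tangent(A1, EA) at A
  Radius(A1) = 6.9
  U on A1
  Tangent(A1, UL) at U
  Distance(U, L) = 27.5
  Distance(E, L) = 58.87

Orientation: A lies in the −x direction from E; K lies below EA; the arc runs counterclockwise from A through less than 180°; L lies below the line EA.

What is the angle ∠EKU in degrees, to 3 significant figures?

154°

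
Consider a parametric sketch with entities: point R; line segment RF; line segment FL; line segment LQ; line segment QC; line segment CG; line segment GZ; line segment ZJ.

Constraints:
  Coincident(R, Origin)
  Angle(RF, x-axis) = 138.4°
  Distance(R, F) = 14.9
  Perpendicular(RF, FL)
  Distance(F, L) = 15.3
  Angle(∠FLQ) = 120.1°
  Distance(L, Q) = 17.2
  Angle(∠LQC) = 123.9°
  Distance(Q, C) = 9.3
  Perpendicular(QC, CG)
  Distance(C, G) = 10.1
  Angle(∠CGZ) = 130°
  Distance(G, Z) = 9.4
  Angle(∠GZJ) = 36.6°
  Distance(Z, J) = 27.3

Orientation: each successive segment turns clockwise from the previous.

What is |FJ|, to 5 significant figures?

40.072

∠CGZ = 130.0° gives GZ at 152.40° from the x-axis; with |GZ| = 9.4, Z = (1.7463, 9.8126). ∠GZJ = 36.6° gives ZJ at 9.0000° from the x-axis; with |ZJ| = 27.3, J = (28.710, 14.083). Then |FJ| = |J − F| = 40.072.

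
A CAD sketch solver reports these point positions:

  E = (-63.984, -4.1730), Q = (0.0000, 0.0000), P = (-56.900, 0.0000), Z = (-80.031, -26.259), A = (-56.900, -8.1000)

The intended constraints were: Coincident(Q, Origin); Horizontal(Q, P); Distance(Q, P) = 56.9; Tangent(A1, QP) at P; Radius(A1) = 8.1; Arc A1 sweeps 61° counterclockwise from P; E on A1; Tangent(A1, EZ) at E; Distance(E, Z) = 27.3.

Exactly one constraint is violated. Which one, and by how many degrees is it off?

Tangent(A1, EZ) at E — off by 7.00°.

Q = (0.00, 0.00) ✓; Q.y = 0.00, P.y = 0.00 ✓; |QP| = 56.90 ✓; ∠(AP, PQ) = 90.00° ✓; |AP| = 8.100 ✓; bearing(A→E) − bearing(A→P) = 61.00° ✓; |AE| = 8.100 ✓; ∠(AE, EZ) = 97.00° ✗; |EZ| = 27.30 ✓.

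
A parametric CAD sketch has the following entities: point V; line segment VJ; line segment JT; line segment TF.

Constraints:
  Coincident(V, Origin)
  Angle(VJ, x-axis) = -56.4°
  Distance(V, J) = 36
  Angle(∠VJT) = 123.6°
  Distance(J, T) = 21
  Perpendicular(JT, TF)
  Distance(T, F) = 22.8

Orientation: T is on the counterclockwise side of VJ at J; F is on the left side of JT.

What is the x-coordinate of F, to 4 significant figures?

40.92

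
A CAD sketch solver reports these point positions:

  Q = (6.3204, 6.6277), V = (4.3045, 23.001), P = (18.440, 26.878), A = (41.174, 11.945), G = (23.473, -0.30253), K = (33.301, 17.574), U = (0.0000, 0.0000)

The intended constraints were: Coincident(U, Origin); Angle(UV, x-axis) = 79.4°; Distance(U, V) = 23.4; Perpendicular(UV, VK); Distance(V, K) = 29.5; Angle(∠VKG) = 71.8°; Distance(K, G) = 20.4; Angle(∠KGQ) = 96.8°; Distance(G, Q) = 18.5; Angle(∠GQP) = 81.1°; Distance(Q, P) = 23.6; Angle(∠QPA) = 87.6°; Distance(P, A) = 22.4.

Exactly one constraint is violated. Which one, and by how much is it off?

Distance(P, A) = 22.4 — off by 4.80.

U = (0.00, 0.00) ✓; UV at 79.40° ✓; |UV| = 23.40 ✓; ∠(UV, VK) = 90.00° ✓; |VK| = 29.50 ✓; ∠VKG = 71.80° ✓; |KG| = 20.40 ✓; ∠KGQ = 96.80° ✓; |GQ| = 18.50 ✓; ∠GQP = 81.10° ✓; |QP| = 23.60 ✓; ∠QPA = 87.60° ✓; |PA| = 27.20 ✗.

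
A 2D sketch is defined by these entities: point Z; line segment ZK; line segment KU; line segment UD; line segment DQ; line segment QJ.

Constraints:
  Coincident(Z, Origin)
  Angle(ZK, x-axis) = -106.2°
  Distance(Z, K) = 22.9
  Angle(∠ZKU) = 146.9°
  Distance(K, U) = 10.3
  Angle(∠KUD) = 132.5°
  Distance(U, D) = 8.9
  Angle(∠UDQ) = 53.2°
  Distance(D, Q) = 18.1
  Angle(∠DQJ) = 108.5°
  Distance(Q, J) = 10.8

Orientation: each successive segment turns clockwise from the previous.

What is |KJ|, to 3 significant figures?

6.30

Z is at the origin; ZK runs at -106.2° with length 22.9, so K = (-6.39, -22.0). ∠ZKU = 146.9° gives KU at -139° from the x-axis; with |KU| = 10.3, U = (-14.2, -28.7). ∠KUD = 132.5° gives UD at 173° from the x-axis; with |UD| = 8.9, D = (-23.0, -27.7). ∠UDQ = 53.2° gives DQ at 46.4° from the x-axis; with |DQ| = 18.1, Q = (-10.6, -14.5). ∠DQJ = 108.5° gives QJ at -25.1° from the x-axis; with |QJ| = 10.8, J = (-0.773, -19.1). Then |KJ| = |J − K| = 6.30.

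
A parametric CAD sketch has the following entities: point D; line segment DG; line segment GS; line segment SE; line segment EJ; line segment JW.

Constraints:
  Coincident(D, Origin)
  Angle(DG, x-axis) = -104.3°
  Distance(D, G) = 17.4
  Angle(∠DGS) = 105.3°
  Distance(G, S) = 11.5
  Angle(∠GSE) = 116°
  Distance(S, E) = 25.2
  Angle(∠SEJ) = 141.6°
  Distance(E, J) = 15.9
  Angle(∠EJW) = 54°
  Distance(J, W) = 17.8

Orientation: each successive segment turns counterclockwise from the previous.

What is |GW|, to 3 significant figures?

25.9

D is at the origin; DG runs at -104.3° with length 17.4, so G = (-4.30, -16.9). ∠DGS = 105.3° gives GS at -29.6° from the x-axis; with |GS| = 11.5, S = (5.70, -22.5). ∠GSE = 116.0° gives SE at 34.4° from the x-axis; with |SE| = 25.2, E = (26.5, -8.30). ∠SEJ = 141.6° gives EJ at 72.8° from the x-axis; with |EJ| = 15.9, J = (31.2, 6.88). ∠EJW = 54.0° gives JW at -161° from the x-axis; with |JW| = 17.8, W = (14.3, 1.15). Then |GW| = |W − G| = 25.9.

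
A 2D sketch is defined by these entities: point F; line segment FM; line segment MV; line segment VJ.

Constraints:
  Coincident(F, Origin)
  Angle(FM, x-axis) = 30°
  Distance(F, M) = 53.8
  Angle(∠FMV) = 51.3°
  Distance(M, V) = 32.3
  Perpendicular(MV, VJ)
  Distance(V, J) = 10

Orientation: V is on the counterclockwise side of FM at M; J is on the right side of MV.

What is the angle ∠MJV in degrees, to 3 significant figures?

72.8°

∠FMV = 51.3°, so MV runs at 30.0° + (180° − 51.3°) = 159° from the x-axis; with |MV| = 32.3, V = M + 32.3·(cos 159°, sin 159°) = (16.5, 38.6). The perpendicularity gives VJ at right angles to MV; with |VJ| = 10.0 on the right of MV, J = V + 10.0·(0.363, 0.932) = (20.1, 47.9). Then cos ∠MJV = JM·JV / (|JM||JV|), giving 72.8°.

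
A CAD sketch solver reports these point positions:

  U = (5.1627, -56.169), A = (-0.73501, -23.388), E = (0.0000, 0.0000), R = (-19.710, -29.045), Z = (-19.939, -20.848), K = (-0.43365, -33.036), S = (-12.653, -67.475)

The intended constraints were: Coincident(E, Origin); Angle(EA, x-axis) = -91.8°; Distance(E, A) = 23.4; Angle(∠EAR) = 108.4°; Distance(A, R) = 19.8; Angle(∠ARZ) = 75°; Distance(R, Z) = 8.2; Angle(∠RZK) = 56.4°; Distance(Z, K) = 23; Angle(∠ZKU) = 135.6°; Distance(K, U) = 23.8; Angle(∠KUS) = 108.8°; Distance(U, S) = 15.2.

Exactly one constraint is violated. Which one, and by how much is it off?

Distance(U, S) = 15.2 — off by 5.90.

E = (0.00, 0.00) ✓; EA at -91.80° ✓; |EA| = 23.40 ✓; ∠EAR = 108.4° ✓; |AR| = 19.80 ✓; ∠ARZ = 75.00° ✓; |RZ| = 8.200 ✓; ∠RZK = 56.40° ✓; |ZK| = 23.00 ✓; ∠ZKU = 135.6° ✓; |KU| = 23.80 ✓; ∠KUS = 108.8° ✓; |US| = 21.10 ✗.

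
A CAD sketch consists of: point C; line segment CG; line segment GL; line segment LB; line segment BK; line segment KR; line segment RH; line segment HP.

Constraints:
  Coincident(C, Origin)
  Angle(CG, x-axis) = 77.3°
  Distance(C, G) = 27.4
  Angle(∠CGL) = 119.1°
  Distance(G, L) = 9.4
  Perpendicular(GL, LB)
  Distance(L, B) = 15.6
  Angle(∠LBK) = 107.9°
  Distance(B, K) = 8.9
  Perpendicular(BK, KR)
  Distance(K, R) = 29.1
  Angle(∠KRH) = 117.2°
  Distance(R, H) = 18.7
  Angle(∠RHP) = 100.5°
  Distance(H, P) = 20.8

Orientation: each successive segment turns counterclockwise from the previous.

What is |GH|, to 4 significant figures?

23.19

C is at the origin; CG runs at 77.3° with length 27.4, so G = (6.024, 26.73). ∠CGL = 119.1° gives GL at 138.2° from the x-axis; with |GL| = 9.4, L = (-0.9837, 33.00). GL is perpendicular to LB, so LB runs at -131.8°; with |LB| = 15.6, B = (-11.38, 21.37). ∠LBK = 107.9° gives BK at -59.70° from the x-axis; with |BK| = 8.9, K = (-6.891, 13.68). BK ⟂ KR, so KR runs at 30.30°; with |KR| = 29.1, R = (18.23, 28.36). ∠KRH = 117.2° gives RH at 93.10° from the x-axis; with |RH| = 18.7, H = (17.22, 47.04). Then |GH| = |H − G| = 23.19.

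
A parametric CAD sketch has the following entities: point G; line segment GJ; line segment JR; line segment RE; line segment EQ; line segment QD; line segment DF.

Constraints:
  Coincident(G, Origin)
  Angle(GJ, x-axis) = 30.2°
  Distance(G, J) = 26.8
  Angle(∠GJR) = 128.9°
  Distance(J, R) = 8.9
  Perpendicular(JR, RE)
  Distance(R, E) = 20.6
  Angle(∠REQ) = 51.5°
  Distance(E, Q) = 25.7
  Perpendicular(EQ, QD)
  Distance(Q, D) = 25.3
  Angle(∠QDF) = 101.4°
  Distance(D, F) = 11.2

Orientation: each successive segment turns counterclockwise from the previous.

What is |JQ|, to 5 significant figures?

12.120

JR ⟂ RE, so RE runs at 171.30°; with |RE| = 20.6, E = (4.1458, 25.395). ∠REQ = 51.5° gives EQ at -60.200° from the x-axis; with |EQ| = 25.7, Q = (16.918, 3.0929). Then |JQ| = |Q − J| = 12.120.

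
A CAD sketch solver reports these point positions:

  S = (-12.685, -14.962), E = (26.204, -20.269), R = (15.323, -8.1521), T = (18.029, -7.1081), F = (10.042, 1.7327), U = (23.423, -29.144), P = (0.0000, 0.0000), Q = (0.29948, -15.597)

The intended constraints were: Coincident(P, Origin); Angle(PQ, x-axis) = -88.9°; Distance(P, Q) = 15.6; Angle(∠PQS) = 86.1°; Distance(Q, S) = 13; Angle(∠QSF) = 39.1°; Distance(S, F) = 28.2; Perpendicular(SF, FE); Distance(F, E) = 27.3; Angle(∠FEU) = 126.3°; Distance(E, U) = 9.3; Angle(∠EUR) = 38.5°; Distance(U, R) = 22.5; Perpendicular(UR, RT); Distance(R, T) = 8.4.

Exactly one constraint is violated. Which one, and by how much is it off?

Distance(R, T) = 8.4 — off by 5.50.

P = (0.00, 0.00) ✓; PQ at -88.90° ✓; |PQ| = 15.60 ✓; ∠PQS = 86.10° ✓; |QS| = 13.00 ✓; ∠QSF = 39.10° ✓; |SF| = 28.20 ✓; ∠(SF, FE) = 90.00° ✓; |FE| = 27.30 ✓; ∠FEU = 126.3° ✓; |EU| = 9.301 ✓; ∠EUR = 38.50° ✓; |UR| = 22.50 ✓; ∠(UR, RT) = 90.00° ✓; |RT| = 2.900 ✗.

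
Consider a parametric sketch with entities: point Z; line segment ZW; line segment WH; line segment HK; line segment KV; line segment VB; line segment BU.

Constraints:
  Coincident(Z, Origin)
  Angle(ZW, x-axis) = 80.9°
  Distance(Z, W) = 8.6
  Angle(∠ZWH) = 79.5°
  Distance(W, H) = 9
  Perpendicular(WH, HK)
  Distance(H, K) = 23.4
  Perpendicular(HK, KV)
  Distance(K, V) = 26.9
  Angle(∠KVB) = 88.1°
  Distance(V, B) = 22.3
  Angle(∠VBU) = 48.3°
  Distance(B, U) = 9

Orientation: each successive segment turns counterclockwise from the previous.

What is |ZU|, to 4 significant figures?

12.26

Z is at the origin; ZW runs at 80.9° with length 8.6, so W = (1.360, 8.492). ∠ZWH = 79.5° gives WH at -178.6° from the x-axis; with |WH| = 9.0, H = (-7.637, 8.272). WH is perpendicular to HK, so HK runs at -88.60°; with |HK| = 23.4, K = (-7.065, -15.12). HK ⟂ KV, so KV runs at 1.400°; with |KV| = 26.9, V = (19.83, -14.46). ∠KVB = 88.1° gives VB at 93.30° from the x-axis; with |VB| = 22.3, B = (18.54, 7.799). ∠VBU = 48.3° gives BU at -135.0° from the x-axis; with |BU| = 9.0, U = (12.18, 1.435). Then |ZU| = |U − Z| = 12.26.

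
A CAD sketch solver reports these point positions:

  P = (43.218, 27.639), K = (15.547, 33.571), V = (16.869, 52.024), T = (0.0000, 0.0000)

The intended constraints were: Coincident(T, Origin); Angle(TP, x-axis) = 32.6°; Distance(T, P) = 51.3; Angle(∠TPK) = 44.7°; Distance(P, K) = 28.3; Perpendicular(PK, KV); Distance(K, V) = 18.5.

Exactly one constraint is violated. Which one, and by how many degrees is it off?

Perpendicular(PK, KV) — off by 8.00°.

T = (0.00, 0.00) ✓; TP at 32.60° ✓; |TP| = 51.30 ✓; ∠TPK = 44.70° ✓; |PK| = 28.30 ✓; ∠(PK, KV) = 82.00° ✗; |KV| = 18.50 ✓.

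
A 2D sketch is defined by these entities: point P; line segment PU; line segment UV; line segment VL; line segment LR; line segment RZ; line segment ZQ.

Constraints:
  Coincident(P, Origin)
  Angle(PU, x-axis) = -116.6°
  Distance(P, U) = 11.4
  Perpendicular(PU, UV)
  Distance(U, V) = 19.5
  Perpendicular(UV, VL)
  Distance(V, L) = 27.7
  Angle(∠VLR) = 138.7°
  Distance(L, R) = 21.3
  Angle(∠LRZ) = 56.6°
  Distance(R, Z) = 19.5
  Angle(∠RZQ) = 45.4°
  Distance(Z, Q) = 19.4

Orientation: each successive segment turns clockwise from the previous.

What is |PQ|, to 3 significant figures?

28.7

∠LRZ = 56.6° gives RZ at -101° from the x-axis; with |RZ| = 19.5, Z = (5.78, 12.2). ∠RZQ = 45.4° gives ZQ at 124° from the x-axis; with |ZQ| = 19.4, Q = (-5.10, 28.3). Then |PQ| = |Q − P| = 28.7.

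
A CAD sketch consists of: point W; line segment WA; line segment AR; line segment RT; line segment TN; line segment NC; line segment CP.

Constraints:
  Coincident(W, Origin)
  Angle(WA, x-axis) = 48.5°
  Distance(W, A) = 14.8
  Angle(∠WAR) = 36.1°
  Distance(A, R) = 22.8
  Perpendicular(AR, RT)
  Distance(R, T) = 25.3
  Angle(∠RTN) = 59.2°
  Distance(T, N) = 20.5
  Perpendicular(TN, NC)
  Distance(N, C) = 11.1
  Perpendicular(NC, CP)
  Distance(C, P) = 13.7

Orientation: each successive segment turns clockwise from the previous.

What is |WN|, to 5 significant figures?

9.0991

AR ⟂ RT, so RT runs at 174.60°; with |RT| = 25.3, T = (-17.527, -9.2333). ∠RTN = 59.2° gives TN at 53.800° from the x-axis; with |TN| = 20.5, N = (-5.4192, 7.3094). Then |WN| = |N − W| = 9.0991.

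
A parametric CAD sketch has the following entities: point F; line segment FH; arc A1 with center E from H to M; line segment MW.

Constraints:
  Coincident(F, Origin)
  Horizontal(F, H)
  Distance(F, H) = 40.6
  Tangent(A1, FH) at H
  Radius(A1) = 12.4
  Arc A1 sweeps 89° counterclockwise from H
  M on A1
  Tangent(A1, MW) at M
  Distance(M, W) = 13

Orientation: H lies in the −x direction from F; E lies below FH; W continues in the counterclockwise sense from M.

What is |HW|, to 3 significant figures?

28.2

On A1, H sits at bearing 90° from E; an 89° counterclockwise sweep puts M at bearing 179°, so M = E + 12.4·(cos 179°, sin 179°) = (-53.0, -12.2). Tangency of A1 to MW means the radius EM is perpendicular to MW, so MW runs along (−sin 179°, cos 179°); with |MW| = 13.0, W = (-53.2, -25.2). Then |HW| = |W − H| = 28.2.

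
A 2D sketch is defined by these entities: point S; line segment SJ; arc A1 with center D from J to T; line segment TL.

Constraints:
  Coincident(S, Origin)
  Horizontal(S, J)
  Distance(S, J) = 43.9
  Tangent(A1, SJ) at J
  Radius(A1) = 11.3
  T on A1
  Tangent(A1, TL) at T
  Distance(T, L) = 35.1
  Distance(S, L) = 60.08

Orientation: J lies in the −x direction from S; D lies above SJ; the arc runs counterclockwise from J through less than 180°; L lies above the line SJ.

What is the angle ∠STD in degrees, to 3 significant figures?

152°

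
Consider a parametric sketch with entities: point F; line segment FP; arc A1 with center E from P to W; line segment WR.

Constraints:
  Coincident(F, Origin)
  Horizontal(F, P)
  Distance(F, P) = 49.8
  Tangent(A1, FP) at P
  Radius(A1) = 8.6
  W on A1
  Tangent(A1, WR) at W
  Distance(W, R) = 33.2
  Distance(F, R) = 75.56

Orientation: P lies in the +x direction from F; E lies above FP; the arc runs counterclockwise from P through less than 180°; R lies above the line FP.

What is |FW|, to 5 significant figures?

58.679

Checks: |EP| = 8.600 ✓; |EW| = 8.600 ✓; ∠(EW, WR) = 90.00° ✓; |WR| = 33.20 ✓; |FR| = 75.56 ✓.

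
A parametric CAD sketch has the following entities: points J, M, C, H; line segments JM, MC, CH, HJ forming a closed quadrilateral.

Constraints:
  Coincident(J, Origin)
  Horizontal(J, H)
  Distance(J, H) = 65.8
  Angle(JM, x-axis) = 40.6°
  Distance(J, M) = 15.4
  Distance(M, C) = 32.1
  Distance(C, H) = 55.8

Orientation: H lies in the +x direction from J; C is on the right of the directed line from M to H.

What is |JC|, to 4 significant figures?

26.31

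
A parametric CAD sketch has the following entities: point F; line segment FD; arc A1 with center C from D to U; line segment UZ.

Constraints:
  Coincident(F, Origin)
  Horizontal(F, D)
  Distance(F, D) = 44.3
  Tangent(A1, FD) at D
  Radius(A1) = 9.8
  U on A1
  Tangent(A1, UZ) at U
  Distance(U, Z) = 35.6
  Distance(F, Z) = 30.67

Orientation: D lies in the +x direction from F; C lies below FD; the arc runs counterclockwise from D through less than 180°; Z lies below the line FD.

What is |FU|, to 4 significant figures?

37.47

Checks: |CU| = 9.800 ✓; ∠(CU, UZ) = 90.00° ✓; |UZ| = 35.60 ✓; |FZ| = 30.67 ✓.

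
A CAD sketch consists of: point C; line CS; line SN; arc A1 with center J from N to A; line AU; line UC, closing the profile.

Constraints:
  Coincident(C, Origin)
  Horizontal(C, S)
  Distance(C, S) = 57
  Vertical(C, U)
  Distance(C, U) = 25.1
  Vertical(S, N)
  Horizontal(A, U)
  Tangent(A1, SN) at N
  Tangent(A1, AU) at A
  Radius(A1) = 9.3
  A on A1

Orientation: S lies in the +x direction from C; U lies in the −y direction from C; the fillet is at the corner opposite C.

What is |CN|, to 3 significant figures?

59.1

C is at the origin; C and S share the same y with |CS| = 57.0 and S on the +x side, so S = (57.0, 0.00). CU is vertical with |CU| = 25.1 and U on the −y side, so U = (0.00, -25.1). The virtual corner opposite C is at (57.0, -25.1). The tangent condition forces JN to be normal to SN and A1 meets AU tangentially, so JA is at right angles to AU, with radius 9.3, so the center J sits 9.3 in from both sides at J = (47.7, -15.8). That places the tangent points at N = (57.0, -15.8) on SN and A = (47.7, -25.1) on AU. Then |CN| = |N − C| = 59.1.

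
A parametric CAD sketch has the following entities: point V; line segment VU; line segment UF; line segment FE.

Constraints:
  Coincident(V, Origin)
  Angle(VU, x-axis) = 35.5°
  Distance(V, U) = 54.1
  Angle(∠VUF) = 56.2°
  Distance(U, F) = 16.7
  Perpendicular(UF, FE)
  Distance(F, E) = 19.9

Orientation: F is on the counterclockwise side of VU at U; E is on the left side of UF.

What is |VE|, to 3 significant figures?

28.4

V is at the origin; VU runs at 35.5° with length 54.1, so U = 54.1·(cos 35.5°, sin 35.5°) = (44.0, 31.4). ∠VUF = 56.2°, so UF runs at 35.5° + (180° − 56.2°) = 159° from the x-axis; with |UF| = 16.7, F = U + 16.7·(cos 159°, sin 159°) = (28.4, 37.3). UF ⟂ FE; with |FE| = 19.9 on the left of UF, E = F + 19.9·(-0.353, -0.935) = (21.4, 18.7). Then |VE| = |E − V| = 28.4.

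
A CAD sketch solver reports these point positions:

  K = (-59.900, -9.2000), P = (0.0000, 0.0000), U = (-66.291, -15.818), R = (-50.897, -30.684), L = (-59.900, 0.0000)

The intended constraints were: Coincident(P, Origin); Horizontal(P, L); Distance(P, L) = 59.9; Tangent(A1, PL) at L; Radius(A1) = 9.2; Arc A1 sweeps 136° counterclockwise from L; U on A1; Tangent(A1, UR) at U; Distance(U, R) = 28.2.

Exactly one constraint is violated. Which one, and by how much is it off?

Distance(U, R) = 28.2 — off by 6.80.

P = (0.00, 0.00) ✓; P.y = 0.00, L.y = 0.00 ✓; |PL| = 59.90 ✓; ∠(KL, LP) = 90.00° ✓; |KL| = 9.200 ✓; bearing(K→U) − bearing(K→L) = 136.0° ✓; |KU| = 9.200 ✓; ∠(KU, UR) = 90.00° ✓; |UR| = 21.40 ✗.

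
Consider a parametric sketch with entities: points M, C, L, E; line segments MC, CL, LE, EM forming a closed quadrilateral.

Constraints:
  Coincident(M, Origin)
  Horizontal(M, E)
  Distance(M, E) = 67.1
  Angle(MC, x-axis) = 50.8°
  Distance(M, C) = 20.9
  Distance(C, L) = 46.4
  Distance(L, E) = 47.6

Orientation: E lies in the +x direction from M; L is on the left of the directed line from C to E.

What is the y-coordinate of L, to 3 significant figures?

44.4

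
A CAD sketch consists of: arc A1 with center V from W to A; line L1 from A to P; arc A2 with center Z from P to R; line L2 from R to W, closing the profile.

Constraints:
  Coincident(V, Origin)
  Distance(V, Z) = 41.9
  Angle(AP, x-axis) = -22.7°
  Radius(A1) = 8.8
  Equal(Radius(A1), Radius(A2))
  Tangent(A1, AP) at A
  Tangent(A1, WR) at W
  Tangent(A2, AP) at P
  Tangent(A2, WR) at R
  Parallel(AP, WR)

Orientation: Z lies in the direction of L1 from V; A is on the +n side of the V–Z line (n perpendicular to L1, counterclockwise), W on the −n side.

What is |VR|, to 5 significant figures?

42.814

The slot axis is L1's direction at -22.7°, so u = (cos -22.7°, sin -22.7°) = (0.92254, -0.38591) and n = (−sin -22.7°, cos -22.7°) = (0.38591, 0.92254). V is at the origin and Z lies 41.9 along u from V, so Z = 41.9·u = (38.654, -16.169). Tangency of A1 to both parallel lines with radius 8.8 puts A and W at V ± 8.8·n: A = (3.3960, 8.1183), W = (-3.3960, -8.1183). Equal radii place P and R the same way about Z: P = Z + 8.8·n = (42.050, -8.0511), R = Z − 8.8·n = (35.258, -24.288). Then |VR| = |R − V| = 42.814.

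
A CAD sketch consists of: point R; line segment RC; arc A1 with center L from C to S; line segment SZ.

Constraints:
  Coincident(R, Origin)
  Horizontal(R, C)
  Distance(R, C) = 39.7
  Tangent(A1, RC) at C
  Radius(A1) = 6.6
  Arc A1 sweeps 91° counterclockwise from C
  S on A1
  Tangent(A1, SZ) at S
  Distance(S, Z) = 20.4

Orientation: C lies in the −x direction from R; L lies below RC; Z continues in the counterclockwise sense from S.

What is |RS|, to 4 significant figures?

46.78

R is at the origin; R and C share the same y with |RC| = 39.7 and C on the −x side, so C = (-39.70, 0.000). Since A1 is tangent to RC there, LC ⟂ RC, so L = C + (0, -6.6) = (-39.70, -6.600). On A1, C sits at bearing 90° from L; a 91° counterclockwise sweep puts S at bearing 181°, so S = L + 6.6·(cos 181°, sin 181°) = (-46.30, -6.715). Then |RS| = |S − R| = 46.78.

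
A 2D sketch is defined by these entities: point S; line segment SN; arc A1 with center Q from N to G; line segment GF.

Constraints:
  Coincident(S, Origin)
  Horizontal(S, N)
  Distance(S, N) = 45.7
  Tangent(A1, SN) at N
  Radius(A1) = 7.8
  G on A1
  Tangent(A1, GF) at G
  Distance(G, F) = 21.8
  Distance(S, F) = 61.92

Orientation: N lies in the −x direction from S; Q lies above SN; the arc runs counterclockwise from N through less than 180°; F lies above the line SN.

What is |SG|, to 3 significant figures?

42.0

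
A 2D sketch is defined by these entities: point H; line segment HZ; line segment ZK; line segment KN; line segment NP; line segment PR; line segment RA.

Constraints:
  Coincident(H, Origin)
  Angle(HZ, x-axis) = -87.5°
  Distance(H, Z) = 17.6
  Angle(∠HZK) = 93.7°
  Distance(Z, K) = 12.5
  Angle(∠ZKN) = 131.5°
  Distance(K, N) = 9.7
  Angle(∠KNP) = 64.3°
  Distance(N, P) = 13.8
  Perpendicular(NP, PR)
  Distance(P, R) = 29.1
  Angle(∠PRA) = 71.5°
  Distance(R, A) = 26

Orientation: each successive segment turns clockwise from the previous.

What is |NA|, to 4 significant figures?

23.51

NP ⟂ PR, so PR runs at -68.00°; with |PR| = 29.1, R = (4.863, -34.22). ∠PRA = 71.5° gives RA at -176.5° from the x-axis; with |RA| = 26.0, A = (-21.09, -35.80). Then |NA| = |A − N| = 23.51.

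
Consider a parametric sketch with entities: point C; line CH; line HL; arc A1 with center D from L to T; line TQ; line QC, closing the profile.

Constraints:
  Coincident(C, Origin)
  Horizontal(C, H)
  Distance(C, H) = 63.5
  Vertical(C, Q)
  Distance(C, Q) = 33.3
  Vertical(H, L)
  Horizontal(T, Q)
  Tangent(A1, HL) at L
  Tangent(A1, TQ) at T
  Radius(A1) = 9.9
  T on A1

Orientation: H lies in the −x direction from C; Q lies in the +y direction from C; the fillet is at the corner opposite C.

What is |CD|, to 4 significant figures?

58.49

CQ is vertical with |CQ| = 33.3 and Q on the +y side, so Q = (0.000, 33.30). The virtual corner opposite C is at (-63.50, 33.30). The tangent condition forces DL to be normal to HL and tangency of A1 to TQ means the radius DT is perpendicular to TQ, with radius 9.9, so the center D sits 9.9 in from both sides at D = (-53.60, 23.40). Then |CD| = |D − C| = 58.49.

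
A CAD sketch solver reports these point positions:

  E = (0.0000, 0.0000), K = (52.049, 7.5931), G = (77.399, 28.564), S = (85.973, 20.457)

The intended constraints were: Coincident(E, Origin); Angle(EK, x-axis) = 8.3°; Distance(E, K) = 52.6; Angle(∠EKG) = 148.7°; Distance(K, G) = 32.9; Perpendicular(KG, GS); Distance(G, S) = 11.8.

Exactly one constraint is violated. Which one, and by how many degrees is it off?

Perpendicular(KG, GS) — off by 7.00°.

E = (0.00, 0.00) ✓; EK at 8.300° ✓; |EK| = 52.60 ✓; ∠EKG = 148.7° ✓; |KG| = 32.90 ✓; ∠(KG, GS) = 83.00° ✗; |GS| = 11.80 ✓.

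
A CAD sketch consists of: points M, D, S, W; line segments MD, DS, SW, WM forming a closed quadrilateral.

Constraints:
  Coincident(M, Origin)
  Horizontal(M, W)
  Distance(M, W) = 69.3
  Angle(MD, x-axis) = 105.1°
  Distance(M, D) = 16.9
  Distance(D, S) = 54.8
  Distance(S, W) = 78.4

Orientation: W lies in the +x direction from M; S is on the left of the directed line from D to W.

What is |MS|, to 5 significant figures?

67.715

M is at the origin; MW is horizontal with |MW| = 69.3 and W in +x, so W = (69.3, 0). MD runs at 105.1° with |MD| = 16.9, so D = (-4.4025, 16.316). S is determined by |DS| = 54.8 and |SW| = 78.4 together: it lies at the intersection of circle(D, 54.8) and circle(W, 78.4). With |DW| = 75.487, the foot of the radical line on DW is 16.922 from D and the perpendicular offset is √(54.8² − 16.922²) = 52.122. Taking the left-of-DW solution: S = (23.385, 63.549).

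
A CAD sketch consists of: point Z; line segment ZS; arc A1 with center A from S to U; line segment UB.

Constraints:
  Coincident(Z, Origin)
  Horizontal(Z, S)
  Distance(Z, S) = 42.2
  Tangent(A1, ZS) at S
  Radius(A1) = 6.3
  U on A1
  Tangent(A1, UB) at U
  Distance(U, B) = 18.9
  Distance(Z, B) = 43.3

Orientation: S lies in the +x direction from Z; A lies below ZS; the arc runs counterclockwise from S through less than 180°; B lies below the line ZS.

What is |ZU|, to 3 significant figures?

36.4

Checks: |AU| = 6.300 ✓; ∠(AU, UB) = 90.00° ✓; |UB| = 18.90 ✓; |ZB| = 43.30 ✓.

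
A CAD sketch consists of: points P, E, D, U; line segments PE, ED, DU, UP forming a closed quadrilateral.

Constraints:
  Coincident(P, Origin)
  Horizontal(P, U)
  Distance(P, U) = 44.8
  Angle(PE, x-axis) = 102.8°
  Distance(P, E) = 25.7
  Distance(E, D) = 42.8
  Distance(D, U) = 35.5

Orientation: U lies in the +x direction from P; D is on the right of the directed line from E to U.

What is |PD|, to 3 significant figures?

18.4

Checks: |PU| = 44.80 ✓; |PE| = 25.70 ✓; |ED| = 42.80 ✓; |DU| = 35.50 ✓.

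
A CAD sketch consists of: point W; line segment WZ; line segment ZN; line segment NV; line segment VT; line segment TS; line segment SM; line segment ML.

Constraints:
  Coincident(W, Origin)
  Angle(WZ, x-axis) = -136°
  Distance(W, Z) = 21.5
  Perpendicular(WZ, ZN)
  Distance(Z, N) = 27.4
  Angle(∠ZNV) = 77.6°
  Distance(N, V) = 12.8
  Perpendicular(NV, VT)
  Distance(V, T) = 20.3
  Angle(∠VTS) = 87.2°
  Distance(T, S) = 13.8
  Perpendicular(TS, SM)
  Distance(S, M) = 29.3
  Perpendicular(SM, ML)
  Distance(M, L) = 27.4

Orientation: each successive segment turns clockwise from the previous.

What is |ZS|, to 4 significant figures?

9.903

W is at the origin; WZ runs at -136.0° with length 21.5, so Z = (-15.47, -14.94). The perpendicularity gives ZN at right angles to WZ, so ZN runs at 134.0°; with |ZN| = 27.4, N = (-34.50, 4.775). ∠ZNV = 77.6° gives NV at 31.60° from the x-axis; with |NV| = 12.8, V = (-23.60, 11.48). NV is perpendicular to VT, so VT runs at -58.40°; with |VT| = 20.3, T = (-12.96, -5.808). ∠VTS = 87.2° gives TS at -151.2° from the x-axis; with |TS| = 13.8, S = (-25.05, -12.46). Then |ZS| = |S − Z| = 9.903.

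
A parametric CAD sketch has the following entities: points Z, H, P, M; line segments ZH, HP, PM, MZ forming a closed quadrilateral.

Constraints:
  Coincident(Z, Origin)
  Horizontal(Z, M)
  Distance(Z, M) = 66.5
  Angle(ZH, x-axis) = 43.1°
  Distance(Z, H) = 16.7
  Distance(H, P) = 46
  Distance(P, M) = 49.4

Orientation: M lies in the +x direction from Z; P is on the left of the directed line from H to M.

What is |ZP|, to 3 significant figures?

62.7

Z is at the origin; Z and M share the same y with |ZM| = 66.5 and M in +x, so M = (66.5, 0). ZH runs at 43.1° with |ZH| = 16.7, so H = (12.2, 11.4). P is determined by |HP| = 46.0 and |PM| = 49.4 together: it lies at the intersection of circle(H, 46.0) and circle(M, 49.4). With |HM| = 55.5, the foot of the radical line on HM is 24.8 from H and the perpendicular offset is √(46.0² − 24.8²) = 38.7. Taking the left-of-HM solution: P = (44.5, 44.2).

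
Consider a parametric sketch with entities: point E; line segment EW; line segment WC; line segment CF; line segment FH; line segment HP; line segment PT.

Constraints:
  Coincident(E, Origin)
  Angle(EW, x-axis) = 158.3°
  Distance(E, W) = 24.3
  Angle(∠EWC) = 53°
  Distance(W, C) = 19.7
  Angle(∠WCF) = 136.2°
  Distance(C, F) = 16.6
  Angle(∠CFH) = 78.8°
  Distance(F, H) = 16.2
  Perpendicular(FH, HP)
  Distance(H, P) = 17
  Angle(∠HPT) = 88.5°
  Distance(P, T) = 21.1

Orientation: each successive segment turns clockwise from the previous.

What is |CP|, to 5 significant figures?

12.995

∠CFH = 78.8° gives FH at -113.70° from the x-axis; with |FH| = 16.2, H = (3.9499, 0.79274). The perpendicularity gives HP at right angles to FH, so HP runs at 156.30°; with |HP| = 17.0, P = (-11.616, 7.6259). Then |CP| = |P − C| = 12.995.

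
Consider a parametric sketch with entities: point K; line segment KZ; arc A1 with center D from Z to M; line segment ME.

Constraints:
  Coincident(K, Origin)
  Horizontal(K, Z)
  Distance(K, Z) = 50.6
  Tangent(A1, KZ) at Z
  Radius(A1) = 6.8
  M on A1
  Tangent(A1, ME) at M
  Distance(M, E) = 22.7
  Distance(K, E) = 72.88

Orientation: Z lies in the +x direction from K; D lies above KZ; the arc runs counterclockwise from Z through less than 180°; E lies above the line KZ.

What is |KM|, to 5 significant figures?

56.018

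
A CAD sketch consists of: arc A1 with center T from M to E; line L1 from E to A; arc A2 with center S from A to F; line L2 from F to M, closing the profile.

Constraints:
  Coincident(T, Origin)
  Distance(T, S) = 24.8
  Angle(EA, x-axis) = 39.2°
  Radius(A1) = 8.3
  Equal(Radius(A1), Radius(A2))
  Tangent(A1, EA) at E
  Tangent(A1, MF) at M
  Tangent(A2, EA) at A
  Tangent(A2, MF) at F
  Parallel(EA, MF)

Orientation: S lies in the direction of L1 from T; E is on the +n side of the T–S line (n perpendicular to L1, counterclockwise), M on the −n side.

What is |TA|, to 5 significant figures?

26.152

Tangency of A1 to both parallel lines with radius 8.3 puts E and M at T ± 8.3·n: E = (-5.2458, 6.4320), M = (5.2458, -6.4320). Equal radii place A and F the same way about S: A = S + 8.3·n = (13.973, 22.106), F = S − 8.3·n = (24.464, 9.2423). Then |TA| = |A − T| = 26.152.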